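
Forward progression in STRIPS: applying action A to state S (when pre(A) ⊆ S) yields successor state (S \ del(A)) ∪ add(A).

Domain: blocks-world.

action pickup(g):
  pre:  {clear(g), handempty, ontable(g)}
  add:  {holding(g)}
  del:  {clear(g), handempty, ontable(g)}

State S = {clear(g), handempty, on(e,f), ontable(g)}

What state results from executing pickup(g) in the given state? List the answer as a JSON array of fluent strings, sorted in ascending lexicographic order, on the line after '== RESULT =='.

Compute (S \ del) ∪ add:
  pre ⊆ S: {clear(g), handempty, ontable(g)} ⊆ S  — applicable
  S \ del = {on(e,f)}
  ∪ add   = {holding(g), on(e,f)}

== RESULT ==
["holding(g)", "on(e,f)"]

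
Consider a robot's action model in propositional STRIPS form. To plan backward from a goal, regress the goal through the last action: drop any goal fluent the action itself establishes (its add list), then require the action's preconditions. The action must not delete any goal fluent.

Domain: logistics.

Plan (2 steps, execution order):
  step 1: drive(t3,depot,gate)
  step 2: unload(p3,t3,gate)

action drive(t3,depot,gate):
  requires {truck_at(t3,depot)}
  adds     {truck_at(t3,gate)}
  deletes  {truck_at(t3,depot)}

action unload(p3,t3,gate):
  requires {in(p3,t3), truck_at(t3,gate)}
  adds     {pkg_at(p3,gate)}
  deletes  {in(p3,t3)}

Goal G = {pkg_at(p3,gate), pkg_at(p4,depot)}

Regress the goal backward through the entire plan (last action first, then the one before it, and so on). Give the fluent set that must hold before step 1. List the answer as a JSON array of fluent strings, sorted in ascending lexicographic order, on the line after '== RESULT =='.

Work backward from the goal:
  through step 2 (unload(p3,t3,gate)): drop {pkg_at(p3,gate)}, keep {pkg_at(p4,depot)}, require {in(p3,t3), truck_at(t3,gate)}
    → {in(p3,t3), pkg_at(p4,depot), truck_at(t3,gate)}
  through step 1 (drive(t3,depot,gate)): drop {truck_at(t3,gate)}, keep {in(p3,t3), pkg_at(p4,depot)}, require {truck_at(t3,depot)}
    → {in(p3,t3), pkg_at(p4,depot), truck_at(t3,depot)}

== RESULT ==
["in(p3,t3)", "pkg_at(p4,depot)", "truck_at(t3,depot)"]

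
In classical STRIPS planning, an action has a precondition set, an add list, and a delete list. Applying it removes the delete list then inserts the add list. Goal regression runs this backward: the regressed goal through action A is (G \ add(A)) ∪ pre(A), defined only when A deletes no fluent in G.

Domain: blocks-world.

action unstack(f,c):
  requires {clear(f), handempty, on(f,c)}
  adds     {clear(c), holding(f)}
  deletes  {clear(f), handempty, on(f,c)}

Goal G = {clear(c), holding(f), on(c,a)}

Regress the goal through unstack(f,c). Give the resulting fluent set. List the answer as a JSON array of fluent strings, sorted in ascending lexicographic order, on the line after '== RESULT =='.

Regress:
  G ∩ del = {}  (empty — regression defined)
  G \ add = {clear(c), holding(f), on(c,a)} \ {clear(c), holding(f)} = {on(c,a)}
  ∪ pre   = {on(c,a)} ∪ {clear(f), handempty, on(f,c)}
          = {clear(f), handempty, on(c,a), on(f,c)}

== RESULT ==
["clear(f)", "handempty", "on(c,a)", "on(f,c)"]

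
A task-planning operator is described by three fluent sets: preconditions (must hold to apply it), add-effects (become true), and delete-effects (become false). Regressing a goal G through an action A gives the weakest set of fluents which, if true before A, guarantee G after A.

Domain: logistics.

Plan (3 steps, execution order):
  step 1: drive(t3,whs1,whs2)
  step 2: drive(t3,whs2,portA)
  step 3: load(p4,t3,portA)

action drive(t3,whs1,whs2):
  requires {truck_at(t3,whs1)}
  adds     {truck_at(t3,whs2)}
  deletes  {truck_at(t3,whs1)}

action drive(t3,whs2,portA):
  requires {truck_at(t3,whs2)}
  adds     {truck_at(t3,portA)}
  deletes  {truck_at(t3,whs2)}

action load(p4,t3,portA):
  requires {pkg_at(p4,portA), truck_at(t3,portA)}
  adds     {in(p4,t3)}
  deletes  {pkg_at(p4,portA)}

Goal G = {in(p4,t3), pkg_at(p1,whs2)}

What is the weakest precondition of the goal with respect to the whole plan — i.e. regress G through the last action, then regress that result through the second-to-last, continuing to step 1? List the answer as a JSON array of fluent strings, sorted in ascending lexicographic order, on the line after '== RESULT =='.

Work backward from the goal:
  through step 3 (load(p4,t3,portA)): drop {in(p4,t3)}, keep {pkg_at(p1,whs2)}, require {pkg_at(p4,portA), truck_at(t3,portA)}
    → {pkg_at(p1,whs2), pkg_at(p4,portA), truck_at(t3,portA)}
  through step 2 (drive(t3,whs2,portA)): drop {truck_at(t3,portA)}, keep {pkg_at(p1,whs2), pkg_at(p4,portA)}, require {truck_at(t3,whs2)}
    → {pkg_at(p1,whs2), pkg_at(p4,portA), truck_at(t3,whs2)}
  through step 1 (drive(t3,whs1,whs2)): drop {truck_at(t3,whs2)}, keep {pkg_at(p1,whs2), pkg_at(p4,portA)}, require {truck_at(t3,whs1)}
    → {pkg_at(p1,whs2), pkg_at(p4,portA), truck_at(t3,whs1)}

== RESULT ==
["pkg_at(p1,whs2)", "pkg_at(p4,portA)", "truck_at(t3,whs1)"]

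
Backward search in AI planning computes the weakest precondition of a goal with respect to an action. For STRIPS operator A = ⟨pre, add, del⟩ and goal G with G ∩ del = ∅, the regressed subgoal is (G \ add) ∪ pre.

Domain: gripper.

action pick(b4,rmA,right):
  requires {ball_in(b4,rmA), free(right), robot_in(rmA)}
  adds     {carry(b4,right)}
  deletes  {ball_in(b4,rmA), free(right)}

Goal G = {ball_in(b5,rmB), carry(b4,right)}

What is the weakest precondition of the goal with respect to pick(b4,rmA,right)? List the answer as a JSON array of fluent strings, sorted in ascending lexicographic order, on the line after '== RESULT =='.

Regress:
  G ∩ del = {}  (empty — regression defined)
  G \ add = {ball_in(b5,rmB), carry(b4,right)} \ {carry(b4,right)} = {ball_in(b5,rmB)}
  ∪ pre   = {ball_in(b5,rmB)} ∪ {ball_in(b4,rmA), free(right), robot_in(rmA)}
          = {ball_in(b4,rmA), ball_in(b5,rmB), free(right), robot_in(rmA)}

== RESULT ==
["ball_in(b4,rmA)", "ball_in(b5,rmB)", "free(right)", "robot_in(rmA)"]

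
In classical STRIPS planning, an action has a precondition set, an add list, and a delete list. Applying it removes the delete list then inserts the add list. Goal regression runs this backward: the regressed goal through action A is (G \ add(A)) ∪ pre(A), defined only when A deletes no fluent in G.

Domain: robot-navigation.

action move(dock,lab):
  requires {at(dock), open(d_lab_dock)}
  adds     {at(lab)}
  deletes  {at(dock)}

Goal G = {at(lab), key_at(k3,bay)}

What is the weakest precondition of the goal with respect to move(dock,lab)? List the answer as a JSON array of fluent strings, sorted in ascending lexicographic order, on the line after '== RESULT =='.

Compute (G \ add) ∪ pre:
  G ∩ del = {}  (empty — regression defined)
  G \ add = {at(lab), key_at(k3,bay)} \ {at(lab)} = {key_at(k3,bay)}
  ∪ pre   = {key_at(k3,bay)} ∪ {at(dock), open(d_lab_dock)}
          = {at(dock), key_at(k3,bay), open(d_lab_dock)}

== RESULT ==
["at(dock)", "key_at(k3,bay)", "open(d_lab_dock)"]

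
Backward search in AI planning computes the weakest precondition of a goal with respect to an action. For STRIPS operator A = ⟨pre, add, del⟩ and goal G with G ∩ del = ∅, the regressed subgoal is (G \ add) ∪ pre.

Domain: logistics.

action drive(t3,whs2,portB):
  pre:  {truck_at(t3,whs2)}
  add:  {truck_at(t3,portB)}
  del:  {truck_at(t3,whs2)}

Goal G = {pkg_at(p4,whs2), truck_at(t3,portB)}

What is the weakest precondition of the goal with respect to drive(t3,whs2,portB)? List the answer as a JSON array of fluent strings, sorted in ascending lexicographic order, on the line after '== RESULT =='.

Compute (G \ add) ∪ pre:
  G ∩ del = {}  (empty — regression defined)
  G \ add = {pkg_at(p4,whs2), truck_at(t3,portB)} \ {truck_at(t3,portB)} = {pkg_at(p4,whs2)}
  ∪ pre   = {pkg_at(p4,whs2)} ∪ {truck_at(t3,whs2)}
          = {pkg_at(p4,whs2), truck_at(t3,whs2)}

== RESULT ==
["pkg_at(p4,whs2)", "truck_at(t3,whs2)"]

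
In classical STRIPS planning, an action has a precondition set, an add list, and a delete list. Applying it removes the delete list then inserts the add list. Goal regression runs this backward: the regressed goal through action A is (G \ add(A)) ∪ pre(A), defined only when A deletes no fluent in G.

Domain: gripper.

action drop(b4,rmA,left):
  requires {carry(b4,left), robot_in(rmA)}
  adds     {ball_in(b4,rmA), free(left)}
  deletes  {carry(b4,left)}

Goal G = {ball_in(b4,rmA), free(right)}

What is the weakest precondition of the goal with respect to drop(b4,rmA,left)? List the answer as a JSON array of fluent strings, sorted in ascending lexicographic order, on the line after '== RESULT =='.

Regress:
  G ∩ del = {}  (empty — regression defined)
  G \ add = {ball_in(b4,rmA), free(right)} \ {ball_in(b4,rmA), free(left)} = {free(right)}
  ∪ pre   = {free(right)} ∪ {carry(b4,left), robot_in(rmA)}
          = {carry(b4,left), free(right), robot_in(rmA)}

== RESULT ==
["carry(b4,left)", "free(right)", "robot_in(rmA)"]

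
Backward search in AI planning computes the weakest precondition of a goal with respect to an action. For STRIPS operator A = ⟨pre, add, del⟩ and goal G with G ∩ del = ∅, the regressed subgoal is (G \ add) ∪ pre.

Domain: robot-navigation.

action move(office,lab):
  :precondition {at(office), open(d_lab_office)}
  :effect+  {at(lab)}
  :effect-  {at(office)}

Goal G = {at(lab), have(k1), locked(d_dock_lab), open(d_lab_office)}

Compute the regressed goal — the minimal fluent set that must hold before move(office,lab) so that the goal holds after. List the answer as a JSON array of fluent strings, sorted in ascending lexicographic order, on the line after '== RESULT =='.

Regress:
  G ∩ del = {}  (empty — regression defined)
  G \ add = {at(lab), have(k1), locked(d_dock_lab), open(d_lab_office)} \ {at(lab)} = {have(k1), locked(d_dock_lab), open(d_lab_office)}
  ∪ pre   = {have(k1), locked(d_dock_lab), open(d_lab_office)} ∪ {at(office), open(d_lab_office)}
          = {at(office), have(k1), locked(d_dock_lab), open(d_lab_office)}

== RESULT ==
["at(office)", "have(k1)", "locked(d_dock_lab)", "open(d_lab_office)"]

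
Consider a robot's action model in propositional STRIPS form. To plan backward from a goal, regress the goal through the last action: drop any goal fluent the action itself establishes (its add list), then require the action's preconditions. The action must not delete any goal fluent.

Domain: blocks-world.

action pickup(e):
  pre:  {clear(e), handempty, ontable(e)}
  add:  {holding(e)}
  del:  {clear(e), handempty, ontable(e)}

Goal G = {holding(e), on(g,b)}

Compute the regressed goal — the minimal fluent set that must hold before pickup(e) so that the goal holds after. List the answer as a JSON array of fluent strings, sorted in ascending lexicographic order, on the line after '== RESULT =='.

Regress:
  G ∩ del = {}  (empty — regression defined)
  G \ add = {holding(e), on(g,b)} \ {holding(e)} = {on(g,b)}
  ∪ pre   = {on(g,b)} ∪ {clear(e), handempty, ontable(e)}
          = {clear(e), handempty, on(g,b), ontable(e)}

== RESULT ==
["clear(e)", "handempty", "on(g,b)", "ontable(e)"]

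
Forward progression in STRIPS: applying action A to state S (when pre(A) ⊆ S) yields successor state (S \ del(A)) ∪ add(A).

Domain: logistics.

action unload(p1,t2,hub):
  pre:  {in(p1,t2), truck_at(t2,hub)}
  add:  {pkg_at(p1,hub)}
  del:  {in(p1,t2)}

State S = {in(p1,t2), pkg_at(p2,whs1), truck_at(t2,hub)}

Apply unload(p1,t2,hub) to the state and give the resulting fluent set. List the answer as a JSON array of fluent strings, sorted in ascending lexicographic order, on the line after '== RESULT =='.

Compute (S \ del) ∪ add:
  pre ⊆ S: {in(p1,t2), truck_at(t2,hub)} ⊆ S  — applicable
  S \ del = {pkg_at(p2,whs1), truck_at(t2,hub)}
  ∪ add   = {pkg_at(p1,hub), pkg_at(p2,whs1), truck_at(t2,hub)}

== RESULT ==
["pkg_at(p1,hub)", "pkg_at(p2,whs1)", "truck_at(t2,hub)"]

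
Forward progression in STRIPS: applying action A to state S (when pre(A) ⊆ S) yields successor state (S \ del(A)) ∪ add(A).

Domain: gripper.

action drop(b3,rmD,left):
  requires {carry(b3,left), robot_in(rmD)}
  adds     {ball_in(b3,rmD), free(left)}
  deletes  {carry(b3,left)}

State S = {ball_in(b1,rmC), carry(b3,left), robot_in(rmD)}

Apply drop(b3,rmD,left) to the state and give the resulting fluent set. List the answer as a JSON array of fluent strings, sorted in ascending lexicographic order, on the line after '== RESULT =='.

Compute (S \ del) ∪ add:
  pre ⊆ S: {carry(b3,left), robot_in(rmD)} ⊆ S  — applicable
  S \ del = {ball_in(b1,rmC), robot_in(rmD)}
  ∪ add   = {ball_in(b1,rmC), ball_in(b3,rmD), free(left), robot_in(rmD)}

== RESULT ==
["ball_in(b1,rmC)", "ball_in(b3,rmD)", "free(left)", "robot_in(rmD)"]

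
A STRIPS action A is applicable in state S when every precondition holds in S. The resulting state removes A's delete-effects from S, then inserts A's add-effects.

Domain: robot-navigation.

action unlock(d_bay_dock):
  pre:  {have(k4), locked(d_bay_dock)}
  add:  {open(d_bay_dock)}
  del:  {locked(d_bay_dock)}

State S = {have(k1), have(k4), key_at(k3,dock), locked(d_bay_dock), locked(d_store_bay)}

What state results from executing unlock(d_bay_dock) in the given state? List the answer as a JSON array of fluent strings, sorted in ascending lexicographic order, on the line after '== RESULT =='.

Progress:
  pre ⊆ S: {have(k4), locked(d_bay_dock)} ⊆ S  — applicable
  S \ del = {have(k1), have(k4), key_at(k3,dock), locked(d_store_bay)}
  ∪ add   = {have(k1), have(k4), key_at(k3,dock), locked(d_store_bay), open(d_bay_dock)}

== RESULT ==
["have(k1)", "have(k4)", "key_at(k3,dock)", "locked(d_store_bay)", "open(d_bay_dock)"]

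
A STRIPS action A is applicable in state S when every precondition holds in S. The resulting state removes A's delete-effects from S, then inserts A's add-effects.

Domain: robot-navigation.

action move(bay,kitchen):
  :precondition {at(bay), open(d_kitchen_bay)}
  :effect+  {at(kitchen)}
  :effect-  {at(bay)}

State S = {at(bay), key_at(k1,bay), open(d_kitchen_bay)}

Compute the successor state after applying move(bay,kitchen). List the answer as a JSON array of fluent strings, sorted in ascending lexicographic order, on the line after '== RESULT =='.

Progress:
  pre ⊆ S: {at(bay), open(d_kitchen_bay)} ⊆ S  — applicable
  S \ del = {key_at(k1,bay), open(d_kitchen_bay)}
  ∪ add   = {at(kitchen), key_at(k1,bay), open(d_kitchen_bay)}

== RESULT ==
["at(kitchen)", "key_at(k1,bay)", "open(d_kitchen_bay)"]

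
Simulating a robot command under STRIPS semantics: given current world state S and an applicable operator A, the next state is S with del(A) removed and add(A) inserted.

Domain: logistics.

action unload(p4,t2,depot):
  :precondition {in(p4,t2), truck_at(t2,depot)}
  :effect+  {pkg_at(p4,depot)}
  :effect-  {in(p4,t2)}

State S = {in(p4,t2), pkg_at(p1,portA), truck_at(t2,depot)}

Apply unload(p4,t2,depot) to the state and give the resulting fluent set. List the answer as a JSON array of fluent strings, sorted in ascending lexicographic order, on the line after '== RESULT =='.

Progress:
  pre ⊆ S: {in(p4,t2), truck_at(t2,depot)} ⊆ S  — applicable
  S \ del = {pkg_at(p1,portA), truck_at(t2,depot)}
  ∪ add   = {pkg_at(p1,portA), pkg_at(p4,depot), truck_at(t2,depot)}

== RESULT ==
["pkg_at(p1,portA)", "pkg_at(p4,depot)", "truck_at(t2,depot)"]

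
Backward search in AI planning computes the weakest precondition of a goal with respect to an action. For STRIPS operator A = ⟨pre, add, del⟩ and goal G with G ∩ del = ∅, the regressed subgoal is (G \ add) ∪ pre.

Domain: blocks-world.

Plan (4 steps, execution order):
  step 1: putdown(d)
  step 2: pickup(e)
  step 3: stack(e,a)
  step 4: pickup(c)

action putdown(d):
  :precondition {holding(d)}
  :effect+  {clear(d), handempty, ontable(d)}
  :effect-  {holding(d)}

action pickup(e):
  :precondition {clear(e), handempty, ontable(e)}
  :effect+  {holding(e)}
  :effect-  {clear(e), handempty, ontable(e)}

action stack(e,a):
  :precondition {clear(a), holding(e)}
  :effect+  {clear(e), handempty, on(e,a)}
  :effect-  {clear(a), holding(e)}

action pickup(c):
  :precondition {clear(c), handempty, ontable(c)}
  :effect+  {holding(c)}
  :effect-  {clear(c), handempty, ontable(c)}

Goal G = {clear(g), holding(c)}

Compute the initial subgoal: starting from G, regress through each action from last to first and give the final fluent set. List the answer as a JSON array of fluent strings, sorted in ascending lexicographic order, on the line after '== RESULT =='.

Regress step by step:
  through step 4 (pickup(c)): drop {holding(c)}, keep {clear(g)}, require {clear(c), handempty, ontable(c)}
    → {clear(c), clear(g), handempty, ontable(c)}
  through step 3 (stack(e,a)): drop {handempty}, keep {clear(c), clear(g), ontable(c)}, require {clear(a), holding(e)}
    → {clear(a), clear(c), clear(g), holding(e), ontable(c)}
  through step 2 (pickup(e)): drop {holding(e)}, keep {clear(a), clear(c), clear(g), ontable(c)}, require {clear(e), handempty, ontable(e)}
    → {clear(a), clear(c), clear(e), clear(g), handempty, ontable(c), ontable(e)}
  through step 1 (putdown(d)): drop {handempty}, keep {clear(a), clear(c), clear(e), clear(g), ontable(c), ontable(e)}, require {holding(d)}
    → {clear(a), clear(c), clear(e), clear(g), holding(d), ontable(c), ontable(e)}

== RESULT ==
["clear(a)", "clear(c)", "clear(e)", "clear(g)", "holding(d)", "ontable(c)", "ontable(e)"]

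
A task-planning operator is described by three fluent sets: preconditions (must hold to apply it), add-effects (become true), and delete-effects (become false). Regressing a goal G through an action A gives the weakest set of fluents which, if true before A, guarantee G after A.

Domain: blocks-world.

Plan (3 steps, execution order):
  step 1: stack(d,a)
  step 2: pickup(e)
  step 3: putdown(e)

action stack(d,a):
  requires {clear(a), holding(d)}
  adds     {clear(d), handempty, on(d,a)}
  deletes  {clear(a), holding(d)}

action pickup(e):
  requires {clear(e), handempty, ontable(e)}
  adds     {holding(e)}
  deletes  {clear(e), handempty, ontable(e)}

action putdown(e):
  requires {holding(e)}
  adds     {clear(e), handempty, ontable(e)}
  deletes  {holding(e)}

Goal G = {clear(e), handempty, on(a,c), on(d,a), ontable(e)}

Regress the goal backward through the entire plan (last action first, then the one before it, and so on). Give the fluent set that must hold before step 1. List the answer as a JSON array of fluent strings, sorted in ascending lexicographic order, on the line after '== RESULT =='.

Work backward from the goal:
  through step 3 (putdown(e)): drop {clear(e), handempty, ontable(e)}, keep {on(a,c), on(d,a)}, require {holding(e)}
    → {holding(e), on(a,c), on(d,a)}
  through step 2 (pickup(e)): drop {holding(e)}, keep {on(a,c), on(d,a)}, require {clear(e), handempty, ontable(e)}
    → {clear(e), handempty, on(a,c), on(d,a), ontable(e)}
  through step 1 (stack(d,a)): drop {handempty, on(d,a)}, keep {clear(e), on(a,c), ontable(e)}, require {clear(a), holding(d)}
    → {clear(a), clear(e), holding(d), on(a,c), ontable(e)}

== RESULT ==
["clear(a)", "clear(e)", "holding(d)", "on(a,c)", "ontable(e)"]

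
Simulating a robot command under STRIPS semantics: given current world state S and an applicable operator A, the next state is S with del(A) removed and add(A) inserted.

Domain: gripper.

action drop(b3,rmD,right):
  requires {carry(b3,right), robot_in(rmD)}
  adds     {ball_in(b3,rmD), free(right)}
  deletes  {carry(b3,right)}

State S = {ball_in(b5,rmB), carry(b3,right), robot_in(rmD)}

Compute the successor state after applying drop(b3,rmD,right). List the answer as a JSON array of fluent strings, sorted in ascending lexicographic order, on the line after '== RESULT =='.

Progress:
  pre ⊆ S: {carry(b3,right), robot_in(rmD)} ⊆ S  — applicable
  S \ del = {ball_in(b5,rmB), robot_in(rmD)}
  ∪ add   = {ball_in(b3,rmD), ball_in(b5,rmB), free(right), robot_in(rmD)}

== RESULT ==
["ball_in(b3,rmD)", "ball_in(b5,rmB)", "free(right)", "robot_in(rmD)"]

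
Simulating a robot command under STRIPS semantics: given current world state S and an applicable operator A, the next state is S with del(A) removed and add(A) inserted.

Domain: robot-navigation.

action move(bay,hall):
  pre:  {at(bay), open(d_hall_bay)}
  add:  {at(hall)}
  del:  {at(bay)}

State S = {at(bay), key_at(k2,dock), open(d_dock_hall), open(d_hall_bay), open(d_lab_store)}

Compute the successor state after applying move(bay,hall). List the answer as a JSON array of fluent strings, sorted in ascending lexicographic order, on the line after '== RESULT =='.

Progress:
  pre ⊆ S: {at(bay), open(d_hall_bay)} ⊆ S  — applicable
  S \ del = {key_at(k2,dock), open(d_dock_hall), open(d_hall_bay), open(d_lab_store)}
  ∪ add   = {at(hall), key_at(k2,dock), open(d_dock_hall), open(d_hall_bay), open(d_lab_store)}

== RESULT ==
["at(hall)", "key_at(k2,dock)", "open(d_dock_hall)", "open(d_hall_bay)", "open(d_lab_store)"]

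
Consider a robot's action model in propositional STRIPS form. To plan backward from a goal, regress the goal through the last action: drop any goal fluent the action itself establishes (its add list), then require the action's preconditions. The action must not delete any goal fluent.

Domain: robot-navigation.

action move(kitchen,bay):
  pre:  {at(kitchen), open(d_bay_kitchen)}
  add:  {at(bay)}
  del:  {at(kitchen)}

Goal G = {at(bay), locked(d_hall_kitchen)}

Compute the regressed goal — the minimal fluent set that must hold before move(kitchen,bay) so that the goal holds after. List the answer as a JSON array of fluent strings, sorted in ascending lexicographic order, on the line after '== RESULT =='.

Compute (G \ add) ∪ pre:
  G ∩ del = {}  (empty — regression defined)
  G \ add = {at(bay), locked(d_hall_kitchen)} \ {at(bay)} = {locked(d_hall_kitchen)}
  ∪ pre   = {locked(d_hall_kitchen)} ∪ {at(kitchen), open(d_bay_kitchen)}
          = {at(kitchen), locked(d_hall_kitchen), open(d_bay_kitchen)}

== RESULT ==
["at(kitchen)", "locked(d_hall_kitchen)", "open(d_bay_kitchen)"]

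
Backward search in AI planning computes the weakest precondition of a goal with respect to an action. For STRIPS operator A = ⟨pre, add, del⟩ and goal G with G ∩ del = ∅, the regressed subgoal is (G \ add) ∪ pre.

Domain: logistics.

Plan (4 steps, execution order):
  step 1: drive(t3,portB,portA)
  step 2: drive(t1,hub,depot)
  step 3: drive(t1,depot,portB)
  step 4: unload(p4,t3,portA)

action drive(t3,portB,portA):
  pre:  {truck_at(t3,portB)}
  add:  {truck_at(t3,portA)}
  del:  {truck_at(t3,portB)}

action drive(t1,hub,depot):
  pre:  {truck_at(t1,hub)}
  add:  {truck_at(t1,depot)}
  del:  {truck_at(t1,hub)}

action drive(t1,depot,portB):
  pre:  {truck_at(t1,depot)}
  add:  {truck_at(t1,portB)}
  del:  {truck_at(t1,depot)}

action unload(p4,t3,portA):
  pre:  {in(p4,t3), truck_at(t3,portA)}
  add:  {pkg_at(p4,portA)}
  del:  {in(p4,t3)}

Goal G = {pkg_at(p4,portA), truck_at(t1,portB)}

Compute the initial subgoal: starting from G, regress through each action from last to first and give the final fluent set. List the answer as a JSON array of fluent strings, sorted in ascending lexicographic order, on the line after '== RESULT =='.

Regress step by step:
  through step 4 (unload(p4,t3,portA)): drop {pkg_at(p4,portA)}, keep {truck_at(t1,portB)}, require {in(p4,t3), truck_at(t3,portA)}
    → {in(p4,t3), truck_at(t1,portB), truck_at(t3,portA)}
  through step 3 (drive(t1,depot,portB)): drop {truck_at(t1,portB)}, keep {in(p4,t3), truck_at(t3,portA)}, require {truck_at(t1,depot)}
    → {in(p4,t3), truck_at(t1,depot), truck_at(t3,portA)}
  through step 2 (drive(t1,hub,depot)): drop {truck_at(t1,depot)}, keep {in(p4,t3), truck_at(t3,portA)}, require {truck_at(t1,hub)}
    → {in(p4,t3), truck_at(t1,hub), truck_at(t3,portA)}
  through step 1 (drive(t3,portB,portA)): drop {truck_at(t3,portA)}, keep {in(p4,t3), truck_at(t1,hub)}, require {truck_at(t3,portB)}
    → {in(p4,t3), truck_at(t1,hub), truck_at(t3,portB)}

== RESULT ==
["in(p4,t3)", "truck_at(t1,hub)", "truck_at(t3,portB)"]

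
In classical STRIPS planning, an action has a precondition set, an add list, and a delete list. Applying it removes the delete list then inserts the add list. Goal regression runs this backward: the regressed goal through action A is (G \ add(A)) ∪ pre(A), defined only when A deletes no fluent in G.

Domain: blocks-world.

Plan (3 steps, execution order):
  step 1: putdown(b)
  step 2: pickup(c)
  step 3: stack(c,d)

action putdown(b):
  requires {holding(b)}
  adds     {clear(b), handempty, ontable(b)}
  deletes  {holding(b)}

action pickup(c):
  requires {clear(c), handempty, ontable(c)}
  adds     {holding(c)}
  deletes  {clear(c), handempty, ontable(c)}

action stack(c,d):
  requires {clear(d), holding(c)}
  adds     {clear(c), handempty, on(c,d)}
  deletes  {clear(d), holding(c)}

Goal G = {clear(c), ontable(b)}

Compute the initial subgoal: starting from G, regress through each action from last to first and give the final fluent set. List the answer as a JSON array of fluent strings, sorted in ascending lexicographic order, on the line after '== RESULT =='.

Regress step by step:
  through step 3 (stack(c,d)): drop {clear(c)}, keep {ontable(b)}, require {clear(d), holding(c)}
    → {clear(d), holding(c), ontable(b)}
  through step 2 (pickup(c)): drop {holding(c)}, keep {clear(d), ontable(b)}, require {clear(c), handempty, ontable(c)}
    → {clear(c), clear(d), handempty, ontable(b), ontable(c)}
  through step 1 (putdown(b)): drop {handempty, ontable(b)}, keep {clear(c), clear(d), ontable(c)}, require {holding(b)}
    → {clear(c), clear(d), holding(b), ontable(c)}

== RESULT ==
["clear(c)", "clear(d)", "holding(b)", "ontable(c)"]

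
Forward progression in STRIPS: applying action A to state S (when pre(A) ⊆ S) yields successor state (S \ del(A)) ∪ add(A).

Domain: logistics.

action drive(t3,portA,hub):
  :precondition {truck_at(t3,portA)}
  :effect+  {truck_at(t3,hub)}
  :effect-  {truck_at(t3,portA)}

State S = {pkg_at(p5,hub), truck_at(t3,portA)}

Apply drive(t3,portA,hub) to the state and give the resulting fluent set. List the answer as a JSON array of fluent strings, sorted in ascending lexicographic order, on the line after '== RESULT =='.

Progress:
  pre ⊆ S: {truck_at(t3,portA)} ⊆ S  — applicable
  S \ del = {pkg_at(p5,hub)}
  ∪ add   = {pkg_at(p5,hub), truck_at(t3,hub)}

== RESULT ==
["pkg_at(p5,hub)", "truck_at(t3,hub)"]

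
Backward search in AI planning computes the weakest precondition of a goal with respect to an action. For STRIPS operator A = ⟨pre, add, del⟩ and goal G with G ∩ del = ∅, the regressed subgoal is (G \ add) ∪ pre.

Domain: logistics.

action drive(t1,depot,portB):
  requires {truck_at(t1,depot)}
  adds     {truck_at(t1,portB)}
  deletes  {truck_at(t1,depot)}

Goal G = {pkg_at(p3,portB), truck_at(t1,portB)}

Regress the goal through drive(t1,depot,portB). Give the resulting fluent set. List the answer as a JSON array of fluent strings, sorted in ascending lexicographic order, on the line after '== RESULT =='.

Regress:
  G ∩ del = {}  (empty — regression defined)
  G \ add = {pkg_at(p3,portB), truck_at(t1,portB)} \ {truck_at(t1,portB)} = {pkg_at(p3,portB)}
  ∪ pre   = {pkg_at(p3,portB)} ∪ {truck_at(t1,depot)}
          = {pkg_at(p3,portB), truck_at(t1,depot)}

== RESULT ==
["pkg_at(p3,portB)", "truck_at(t1,depot)"]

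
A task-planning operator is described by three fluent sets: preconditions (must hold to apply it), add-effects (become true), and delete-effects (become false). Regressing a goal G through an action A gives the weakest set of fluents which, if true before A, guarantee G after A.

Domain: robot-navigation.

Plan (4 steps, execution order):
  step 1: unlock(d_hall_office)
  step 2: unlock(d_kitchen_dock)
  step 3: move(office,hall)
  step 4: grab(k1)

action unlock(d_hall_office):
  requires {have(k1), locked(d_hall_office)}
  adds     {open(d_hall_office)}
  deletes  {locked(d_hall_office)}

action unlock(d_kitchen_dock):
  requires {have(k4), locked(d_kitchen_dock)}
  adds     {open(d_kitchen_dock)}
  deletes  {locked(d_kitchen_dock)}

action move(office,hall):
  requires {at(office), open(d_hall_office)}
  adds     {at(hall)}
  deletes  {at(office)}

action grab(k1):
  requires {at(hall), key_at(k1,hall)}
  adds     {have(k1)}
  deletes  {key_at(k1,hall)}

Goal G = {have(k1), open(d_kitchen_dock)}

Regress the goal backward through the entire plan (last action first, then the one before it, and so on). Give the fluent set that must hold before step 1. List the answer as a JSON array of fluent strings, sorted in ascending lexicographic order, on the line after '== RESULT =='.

Work backward from the goal:
  through step 4 (grab(k1)): drop {have(k1)}, keep {open(d_kitchen_dock)}, require {at(hall), key_at(k1,hall)}
    → {at(hall), key_at(k1,hall), open(d_kitchen_dock)}
  through step 3 (move(office,hall)): drop {at(hall)}, keep {key_at(k1,hall), open(d_kitchen_dock)}, require {at(office), open(d_hall_office)}
    → {at(office), key_at(k1,hall), open(d_hall_office), open(d_kitchen_dock)}
  through step 2 (unlock(d_kitchen_dock)): drop {open(d_kitchen_dock)}, keep {at(office), key_at(k1,hall), open(d_hall_office)}, require {have(k4), locked(d_kitchen_dock)}
    → {at(office), have(k4), key_at(k1,hall), locked(d_kitchen_dock), open(d_hall_office)}
  through step 1 (unlock(d_hall_office)): drop {open(d_hall_office)}, keep {at(office), have(k4), key_at(k1,hall), locked(d_kitchen_dock)}, require {have(k1), locked(d_hall_office)}
    → {at(office), have(k1), have(k4), key_at(k1,hall), locked(d_hall_office), locked(d_kitchen_dock)}

== RESULT ==
["at(office)", "have(k1)", "have(k4)", "key_at(k1,hall)", "locked(d_hall_office)", "locked(d_kitchen_dock)"]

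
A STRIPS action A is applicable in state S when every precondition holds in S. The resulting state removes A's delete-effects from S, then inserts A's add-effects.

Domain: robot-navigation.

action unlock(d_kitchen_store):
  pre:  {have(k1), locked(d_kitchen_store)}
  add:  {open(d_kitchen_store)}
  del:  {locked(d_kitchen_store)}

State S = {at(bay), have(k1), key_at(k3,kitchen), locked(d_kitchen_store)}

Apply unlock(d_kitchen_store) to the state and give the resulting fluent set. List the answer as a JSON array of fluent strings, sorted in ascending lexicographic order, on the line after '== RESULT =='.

Compute (S \ del) ∪ add:
  pre ⊆ S: {have(k1), locked(d_kitchen_store)} ⊆ S  — applicable
  S \ del = {at(bay), have(k1), key_at(k3,kitchen)}
  ∪ add   = {at(bay), have(k1), key_at(k3,kitchen), open(d_kitchen_store)}

== RESULT ==
["at(bay)", "have(k1)", "key_at(k3,kitchen)", "open(d_kitchen_store)"]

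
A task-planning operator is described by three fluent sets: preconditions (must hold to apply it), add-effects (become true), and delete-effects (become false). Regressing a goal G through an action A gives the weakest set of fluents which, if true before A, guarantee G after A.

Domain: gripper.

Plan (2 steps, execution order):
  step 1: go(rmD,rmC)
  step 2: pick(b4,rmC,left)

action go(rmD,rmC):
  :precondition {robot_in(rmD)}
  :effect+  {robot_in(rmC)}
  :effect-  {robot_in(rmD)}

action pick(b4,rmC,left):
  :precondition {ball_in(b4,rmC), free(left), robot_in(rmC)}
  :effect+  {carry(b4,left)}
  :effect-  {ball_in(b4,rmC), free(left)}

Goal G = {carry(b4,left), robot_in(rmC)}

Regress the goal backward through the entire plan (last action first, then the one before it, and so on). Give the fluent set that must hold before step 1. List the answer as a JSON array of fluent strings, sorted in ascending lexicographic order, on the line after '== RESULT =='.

Work backward from the goal:
  through step 2 (pick(b4,rmC,left)): drop {carry(b4,left)}, keep {robot_in(rmC)}, require {ball_in(b4,rmC), free(left), robot_in(rmC)}
    → {ball_in(b4,rmC), free(left), robot_in(rmC)}
  through step 1 (go(rmD,rmC)): drop {robot_in(rmC)}, keep {ball_in(b4,rmC), free(left)}, require {robot_in(rmD)}
    → {ball_in(b4,rmC), free(left), robot_in(rmD)}

== RESULT ==
["ball_in(b4,rmC)", "free(left)", "robot_in(rmD)"]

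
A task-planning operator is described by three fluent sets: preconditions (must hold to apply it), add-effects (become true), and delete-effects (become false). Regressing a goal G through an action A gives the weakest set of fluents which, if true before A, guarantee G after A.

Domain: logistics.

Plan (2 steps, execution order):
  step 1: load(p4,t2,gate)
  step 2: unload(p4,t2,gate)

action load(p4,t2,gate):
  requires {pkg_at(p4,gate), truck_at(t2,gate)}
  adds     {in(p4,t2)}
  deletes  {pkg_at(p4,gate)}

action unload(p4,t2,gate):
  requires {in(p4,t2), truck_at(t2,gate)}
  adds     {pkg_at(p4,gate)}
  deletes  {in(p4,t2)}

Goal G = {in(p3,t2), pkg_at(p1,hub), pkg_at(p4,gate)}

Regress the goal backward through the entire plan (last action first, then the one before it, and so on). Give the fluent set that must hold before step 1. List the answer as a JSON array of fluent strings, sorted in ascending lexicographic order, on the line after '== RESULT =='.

Regress step by step:
  through step 2 (unload(p4,t2,gate)): drop {pkg_at(p4,gate)}, keep {in(p3,t2), pkg_at(p1,hub)}, require {in(p4,t2), truck_at(t2,gate)}
    → {in(p3,t2), in(p4,t2), pkg_at(p1,hub), truck_at(t2,gate)}
  through step 1 (load(p4,t2,gate)): drop {in(p4,t2)}, keep {in(p3,t2), pkg_at(p1,hub), truck_at(t2,gate)}, require {pkg_at(p4,gate), truck_at(t2,gate)}
    → {in(p3,t2), pkg_at(p1,hub), pkg_at(p4,gate), truck_at(t2,gate)}

== RESULT ==
["in(p3,t2)", "pkg_at(p1,hub)", "pkg_at(p4,gate)", "truck_at(t2,gate)"]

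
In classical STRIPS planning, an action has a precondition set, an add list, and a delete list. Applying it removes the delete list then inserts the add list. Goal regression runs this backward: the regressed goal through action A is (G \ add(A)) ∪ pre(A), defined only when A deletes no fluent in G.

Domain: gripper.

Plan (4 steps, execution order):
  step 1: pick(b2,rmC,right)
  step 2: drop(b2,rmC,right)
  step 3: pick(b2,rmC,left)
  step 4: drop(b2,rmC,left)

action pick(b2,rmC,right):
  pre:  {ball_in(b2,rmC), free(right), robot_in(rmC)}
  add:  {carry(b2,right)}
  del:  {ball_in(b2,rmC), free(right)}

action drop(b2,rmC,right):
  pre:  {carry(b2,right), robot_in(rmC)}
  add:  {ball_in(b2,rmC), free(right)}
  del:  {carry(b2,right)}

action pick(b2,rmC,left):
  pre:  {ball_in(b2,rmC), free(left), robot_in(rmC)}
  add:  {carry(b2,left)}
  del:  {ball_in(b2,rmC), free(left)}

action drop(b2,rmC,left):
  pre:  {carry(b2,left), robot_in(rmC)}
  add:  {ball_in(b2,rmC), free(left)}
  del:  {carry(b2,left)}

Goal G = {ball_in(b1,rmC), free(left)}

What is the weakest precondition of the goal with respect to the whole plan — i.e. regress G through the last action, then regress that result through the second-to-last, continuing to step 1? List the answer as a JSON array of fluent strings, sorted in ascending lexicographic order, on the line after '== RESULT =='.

Work backward from the goal:
  through step 4 (drop(b2,rmC,left)): drop {free(left)}, keep {ball_in(b1,rmC)}, require {carry(b2,left), robot_in(rmC)}
    → {ball_in(b1,rmC), carry(b2,left), robot_in(rmC)}
  through step 3 (pick(b2,rmC,left)): drop {carry(b2,left)}, keep {ball_in(b1,rmC), robot_in(rmC)}, require {ball_in(b2,rmC), free(left), robot_in(rmC)}
    → {ball_in(b1,rmC), ball_in(b2,rmC), free(left), robot_in(rmC)}
  through step 2 (drop(b2,rmC,right)): drop {ball_in(b2,rmC)}, keep {ball_in(b1,rmC), free(left), robot_in(rmC)}, require {carry(b2,right), robot_in(rmC)}
    → {ball_in(b1,rmC), carry(b2,right), free(left), robot_in(rmC)}
  through step 1 (pick(b2,rmC,right)): drop {carry(b2,right)}, keep {ball_in(b1,rmC), free(left), robot_in(rmC)}, require {ball_in(b2,rmC), free(right), robot_in(rmC)}
    → {ball_in(b1,rmC), ball_in(b2,rmC), free(left), free(right), robot_in(rmC)}

== RESULT ==
["ball_in(b1,rmC)", "ball_in(b2,rmC)", "free(left)", "free(right)", "robot_in(rmC)"]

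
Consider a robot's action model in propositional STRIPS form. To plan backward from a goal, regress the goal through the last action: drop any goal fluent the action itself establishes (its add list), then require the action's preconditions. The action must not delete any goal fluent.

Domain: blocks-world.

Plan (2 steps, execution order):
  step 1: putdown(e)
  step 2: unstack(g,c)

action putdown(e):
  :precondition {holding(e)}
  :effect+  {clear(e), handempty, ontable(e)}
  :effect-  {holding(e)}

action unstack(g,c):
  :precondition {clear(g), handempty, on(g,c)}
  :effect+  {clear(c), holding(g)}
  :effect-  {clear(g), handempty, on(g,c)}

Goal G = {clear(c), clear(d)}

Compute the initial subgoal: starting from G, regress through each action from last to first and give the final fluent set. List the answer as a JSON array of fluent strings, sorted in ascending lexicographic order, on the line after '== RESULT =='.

Work backward from the goal:
  through step 2 (unstack(g,c)): drop {clear(c)}, keep {clear(d)}, require {clear(g), handempty, on(g,c)}
    → {clear(d), clear(g), handempty, on(g,c)}
  through step 1 (putdown(e)): drop {handempty}, keep {clear(d), clear(g), on(g,c)}, require {holding(e)}
    → {clear(d), clear(g), holding(e), on(g,c)}

== RESULT ==
["clear(d)", "clear(g)", "holding(e)", "on(g,c)"]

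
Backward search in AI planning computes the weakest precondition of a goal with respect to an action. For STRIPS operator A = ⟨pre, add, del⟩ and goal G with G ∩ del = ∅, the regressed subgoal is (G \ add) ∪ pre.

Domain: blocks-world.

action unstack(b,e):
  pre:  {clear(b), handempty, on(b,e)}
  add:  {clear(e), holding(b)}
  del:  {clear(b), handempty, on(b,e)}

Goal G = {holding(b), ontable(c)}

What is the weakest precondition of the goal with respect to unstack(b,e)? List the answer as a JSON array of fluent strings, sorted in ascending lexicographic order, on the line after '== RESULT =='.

Compute (G \ add) ∪ pre:
  G ∩ del = {}  (empty — regression defined)
  G \ add = {holding(b), ontable(c)} \ {clear(e), holding(b)} = {ontable(c)}
  ∪ pre   = {ontable(c)} ∪ {clear(b), handempty, on(b,e)}
          = {clear(b), handempty, on(b,e), ontable(c)}

== RESULT ==
["clear(b)", "handempty", "on(b,e)", "ontable(c)"]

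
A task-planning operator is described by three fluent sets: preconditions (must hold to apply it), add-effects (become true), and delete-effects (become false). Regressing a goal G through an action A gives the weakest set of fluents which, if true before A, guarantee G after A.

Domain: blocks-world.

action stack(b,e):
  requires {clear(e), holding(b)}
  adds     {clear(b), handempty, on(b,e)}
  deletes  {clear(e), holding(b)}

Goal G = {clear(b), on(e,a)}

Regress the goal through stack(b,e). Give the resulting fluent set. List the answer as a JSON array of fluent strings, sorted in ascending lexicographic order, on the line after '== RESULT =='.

Regress:
  G ∩ del = {}  (empty — regression defined)
  G \ add = {clear(b), on(e,a)} \ {clear(b), handempty, on(b,e)} = {on(e,a)}
  ∪ pre   = {on(e,a)} ∪ {clear(e), holding(b)}
          = {clear(e), holding(b), on(e,a)}

== RESULT ==
["clear(e)", "holding(b)", "on(e,a)"]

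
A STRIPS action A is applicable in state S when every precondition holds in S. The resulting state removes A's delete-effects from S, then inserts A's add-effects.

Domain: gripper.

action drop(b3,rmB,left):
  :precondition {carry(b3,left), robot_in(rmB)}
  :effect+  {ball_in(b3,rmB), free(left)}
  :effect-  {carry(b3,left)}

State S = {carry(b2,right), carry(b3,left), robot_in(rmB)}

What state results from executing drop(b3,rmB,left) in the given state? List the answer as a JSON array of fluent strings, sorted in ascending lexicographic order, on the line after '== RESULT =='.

Compute (S \ del) ∪ add:
  pre ⊆ S: {carry(b3,left), robot_in(rmB)} ⊆ S  — applicable
  S \ del = {carry(b2,right), robot_in(rmB)}
  ∪ add   = {ball_in(b3,rmB), carry(b2,right), free(left), robot_in(rmB)}

== RESULT ==
["ball_in(b3,rmB)", "carry(b2,right)", "free(left)", "robot_in(rmB)"]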